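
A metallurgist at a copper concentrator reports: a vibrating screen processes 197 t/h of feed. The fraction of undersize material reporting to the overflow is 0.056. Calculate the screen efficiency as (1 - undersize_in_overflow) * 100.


Screen efficiency = (1 - fraction of undersize in overflow) * 100
= (1 - 0.056) * 100
= 0.944 * 100
= 94.4%

94.4%


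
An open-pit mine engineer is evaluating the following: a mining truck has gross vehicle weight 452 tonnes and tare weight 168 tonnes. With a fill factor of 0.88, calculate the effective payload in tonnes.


249.92 tonnes

Maximum payload = gross - tare
= 452 - 168 = 284 tonnes
Effective payload = max payload * fill factor
= 284 * 0.88
= 249.92 tonnes


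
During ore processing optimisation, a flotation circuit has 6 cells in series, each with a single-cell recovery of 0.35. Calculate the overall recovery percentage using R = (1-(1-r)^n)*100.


Complement of single-cell recovery:
1 - r = 1 - 0.35 = 0.65
Raise to power n:
(1 - r)^6 = 0.65^6 = 0.07541889063
Overall recovery:
R = (1 - 0.07541889063) * 100
= 92.4581%

92.4581%


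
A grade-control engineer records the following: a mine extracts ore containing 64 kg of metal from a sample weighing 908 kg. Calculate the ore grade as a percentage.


Ore grade = (metal mass / ore mass) * 100
= (64 / 908) * 100
= 0.0704845815 * 100
= 7.0485%

7.0485%


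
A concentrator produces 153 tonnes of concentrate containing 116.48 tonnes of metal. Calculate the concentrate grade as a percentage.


Grade = (metal in concentrate / concentrate mass) * 100
= (116.48 / 153) * 100
= 0.7613071895 * 100
= 76.1307%

76.1307%


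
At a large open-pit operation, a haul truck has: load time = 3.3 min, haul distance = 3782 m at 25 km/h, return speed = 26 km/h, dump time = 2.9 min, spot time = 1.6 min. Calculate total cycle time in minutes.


Convert haul speed to m/min: 25 * 1000/60 = 416.6666667 m/min
Haul time = 3782 / 416.6666667 = 9.0768 min
Convert return speed to m/min: 26 * 1000/60 = 433.3333333 m/min
Return time = 3782 / 433.3333333 = 8.727692308 min
Total cycle time:
= 3.3 + 9.0768 + 2.9 + 8.727692308 + 1.6
= 25.6045 min

25.6045 min


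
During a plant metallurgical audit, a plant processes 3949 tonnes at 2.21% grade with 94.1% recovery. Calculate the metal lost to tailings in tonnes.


5.1491 tonnes

Total metal in feed:
= 3949 * 2.21 / 100 = 87.2729 tonnes
Metal recovered:
= 87.2729 * 94.1 / 100 = 82.1237989 tonnes
Metal lost to tailings:
= 87.2729 - 82.1237989
= 5.1491 tonnes


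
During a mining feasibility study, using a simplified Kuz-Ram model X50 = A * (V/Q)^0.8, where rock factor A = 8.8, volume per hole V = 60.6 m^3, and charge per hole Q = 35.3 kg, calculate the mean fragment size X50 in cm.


13.5594 cm

Compute V/Q:
V/Q = 60.6 / 35.3 = 1.716713881
Raise to the power 0.8:
(V/Q)^0.8 = 1.716713881^0.8 = 1.540842806
Multiply by A:
X50 = 8.8 * 1.540842806
= 13.5594 cm


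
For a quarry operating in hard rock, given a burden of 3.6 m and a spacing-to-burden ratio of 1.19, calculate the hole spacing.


Spacing = burden * ratio
= 3.6 * 1.19
= 4.284 m

4.284 m


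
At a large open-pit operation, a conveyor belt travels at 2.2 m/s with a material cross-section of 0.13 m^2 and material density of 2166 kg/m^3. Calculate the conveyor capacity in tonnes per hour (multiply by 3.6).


Volumetric flow = speed * area
= 2.2 * 0.13 = 0.286 m^3/s
Mass flow = volumetric * density
= 0.286 * 2166 = 619.476 kg/s
Convert to t/h: multiply by 3.6
Capacity = 619.476 * 3.6
= 2230.1136 t/h

2230.1136 t/h


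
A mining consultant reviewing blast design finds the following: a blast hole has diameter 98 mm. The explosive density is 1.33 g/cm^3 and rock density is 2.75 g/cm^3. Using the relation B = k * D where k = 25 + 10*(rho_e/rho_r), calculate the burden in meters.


First, compute k:
rho_e / rho_r = 1.33 / 2.75 = 0.4836363636
k = 25 + 10 * 0.4836363636 = 29.83636364
Then, compute burden:
B = k * D / 1000 = 29.83636364 * 98 / 1000
= 2923.963636 / 1000
= 2.924 m

2.924 m


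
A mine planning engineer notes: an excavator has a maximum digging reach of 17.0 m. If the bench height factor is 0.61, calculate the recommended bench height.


Bench height = reach * factor
= 17.0 * 0.61
= 10.37 m

10.37 m


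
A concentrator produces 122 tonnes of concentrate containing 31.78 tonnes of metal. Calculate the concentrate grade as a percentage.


26.0492%

Grade = (metal in concentrate / concentrate mass) * 100
= (31.78 / 122) * 100
= 0.2604918033 * 100
= 26.0492%


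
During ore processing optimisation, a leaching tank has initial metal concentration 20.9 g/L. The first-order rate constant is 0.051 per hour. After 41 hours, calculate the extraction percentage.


Compute the exponent:
-k * t = -0.051 * 41 = -2.091
Remaining concentration:
C = 20.9 * exp(-2.091)
= 20.9 * 0.1235635105
= 2.58247737 g/L
Extracted = 20.9 - 2.58247737 = 18.31752263 g/L
Extraction % = 18.31752263 / 20.9 * 100
= 87.6436%

87.6436%


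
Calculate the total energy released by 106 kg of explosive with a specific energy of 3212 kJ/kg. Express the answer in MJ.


Energy = mass * specific_energy / 1000
= 106 * 3212 / 1000
= 340472 / 1000
= 340.472 MJ

340.472 MJ


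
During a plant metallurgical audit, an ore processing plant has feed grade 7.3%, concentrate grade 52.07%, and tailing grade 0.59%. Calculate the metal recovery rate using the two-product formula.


Using the two-product formula:
R = 100 * c * (f - t) / (f * (c - t))
Numerator = 100 * 52.07 * (7.3 - 0.59)
= 100 * 52.07 * 6.71
= 34938.97
Denominator = 7.3 * (52.07 - 0.59)
= 7.3 * 51.48
= 375.804
R = 34938.97 / 375.804
= 92.9713%

92.9713%


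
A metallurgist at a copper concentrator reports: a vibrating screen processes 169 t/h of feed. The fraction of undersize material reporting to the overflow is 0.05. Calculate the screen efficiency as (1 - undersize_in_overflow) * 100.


95.0%

Screen efficiency = (1 - fraction of undersize in overflow) * 100
= (1 - 0.05) * 100
= 0.95 * 100
= 95.0%


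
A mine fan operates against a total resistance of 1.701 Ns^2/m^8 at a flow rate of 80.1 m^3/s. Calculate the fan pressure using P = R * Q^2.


Compute Q^2:
Q^2 = 80.1^2 = 6416.01
Compute pressure:
P = R * Q^2 = 1.701 * 6416.01
= 10913.633 Pa

10913.633 Pa


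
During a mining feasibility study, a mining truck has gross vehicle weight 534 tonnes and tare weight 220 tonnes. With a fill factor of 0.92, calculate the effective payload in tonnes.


288.88 tonnes

Maximum payload = gross - tare
= 534 - 220 = 314 tonnes
Effective payload = max payload * fill factor
= 314 * 0.92
= 288.88 tonnes


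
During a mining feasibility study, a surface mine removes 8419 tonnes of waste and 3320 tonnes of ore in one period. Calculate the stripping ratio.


2.5358

Stripping ratio = waste tonnage / ore tonnage
= 8419 / 3320
= 2.5358


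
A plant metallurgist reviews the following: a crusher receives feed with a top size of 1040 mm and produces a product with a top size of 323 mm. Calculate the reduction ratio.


3.2198

Reduction ratio = feed size / product size
= 1040 / 323
= 3.2198


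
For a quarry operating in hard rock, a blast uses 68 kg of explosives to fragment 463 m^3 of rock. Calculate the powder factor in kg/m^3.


0.1469 kg/m^3

Powder factor = explosive mass / rock volume
= 68 / 463
= 0.1469 kg/m^3


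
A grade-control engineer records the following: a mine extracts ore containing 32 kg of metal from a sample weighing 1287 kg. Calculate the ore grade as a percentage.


Ore grade = (metal mass / ore mass) * 100
= (32 / 1287) * 100
= 0.02486402486 * 100
= 2.4864%

2.4864%


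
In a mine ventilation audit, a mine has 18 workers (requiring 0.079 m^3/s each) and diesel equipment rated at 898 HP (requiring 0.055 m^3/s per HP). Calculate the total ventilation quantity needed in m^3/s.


Airflow for workers:
Q_people = 18 * 0.079 = 1.422 m^3/s
Airflow for diesel equipment:
Q_diesel = 898 * 0.055 = 49.39 m^3/s
Total ventilation:
Q_total = 1.422 + 49.39
= 50.812 m^3/s

50.812 m^3/s


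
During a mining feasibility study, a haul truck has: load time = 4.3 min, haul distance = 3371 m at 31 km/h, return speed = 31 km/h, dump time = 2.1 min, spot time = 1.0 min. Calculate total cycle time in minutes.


20.449 min

Convert haul speed to m/min: 31 * 1000/60 = 516.6666667 m/min
Haul time = 3371 / 516.6666667 = 6.524516129 min
Convert return speed to m/min: 31 * 1000/60 = 516.6666667 m/min
Return time = 3371 / 516.6666667 = 6.524516129 min
Total cycle time:
= 4.3 + 6.524516129 + 2.1 + 6.524516129 + 1.0
= 20.449 min


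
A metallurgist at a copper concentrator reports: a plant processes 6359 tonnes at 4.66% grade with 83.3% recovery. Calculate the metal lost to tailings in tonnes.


49.487 tonnes

Total metal in feed:
= 6359 * 4.66 / 100 = 296.3294 tonnes
Metal recovered:
= 296.3294 * 83.3 / 100 = 246.8423902 tonnes
Metal lost to tailings:
= 296.3294 - 246.8423902
= 49.487 tonnes


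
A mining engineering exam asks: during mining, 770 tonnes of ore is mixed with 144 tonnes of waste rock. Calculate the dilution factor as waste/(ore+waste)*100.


Total material = ore + waste
= 770 + 144 = 914 tonnes
Dilution = waste / total * 100
= 144 / 914 * 100
= 0.1575492341 * 100
= 15.7549%

15.7549%


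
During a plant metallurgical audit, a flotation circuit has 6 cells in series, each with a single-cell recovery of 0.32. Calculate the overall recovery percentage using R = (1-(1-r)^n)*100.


90.1133%

Complement of single-cell recovery:
1 - r = 1 - 0.32 = 0.68
Raise to power n:
(1 - r)^6 = 0.68^6 = 0.09886748262
Overall recovery:
R = (1 - 0.09886748262) * 100
= 90.1133%


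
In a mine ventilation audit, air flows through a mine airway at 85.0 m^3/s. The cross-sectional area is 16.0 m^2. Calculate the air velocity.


5.3125 m/s

Velocity = flow rate / cross-sectional area
= 85.0 / 16.0
= 5.3125 m/s


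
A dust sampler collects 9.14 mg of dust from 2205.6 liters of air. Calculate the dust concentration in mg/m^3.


Convert liters to m^3: 1 m^3 = 1000 L
Concentration = mass / volume * 1000
= 9.14 / 2205.6 * 1000
= 0.004143997098 * 1000
= 4.144 mg/m^3

4.144 mg/m^3


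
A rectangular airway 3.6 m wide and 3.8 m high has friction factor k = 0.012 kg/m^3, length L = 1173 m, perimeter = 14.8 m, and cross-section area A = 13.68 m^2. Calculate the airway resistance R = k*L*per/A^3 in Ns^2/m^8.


0.0814 Ns^2/m^8

Compute the numerator:
k * L * per = 0.012 * 1173 * 14.8
= 208.3248
Compute the denominator:
A^3 = 13.68^3 = 2560.108032
Resistance:
R = 208.3248 / 2560.108032
= 0.0814 Ns^2/m^8


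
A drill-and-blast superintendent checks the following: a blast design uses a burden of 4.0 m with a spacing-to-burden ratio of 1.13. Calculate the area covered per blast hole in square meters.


First, find the spacing:
Spacing = burden * ratio = 4.0 * 1.13
= 4.52 m
Then, calculate the area:
Area = burden * spacing = 4.0 * 4.52
= 18.08 m^2

18.08 m^2


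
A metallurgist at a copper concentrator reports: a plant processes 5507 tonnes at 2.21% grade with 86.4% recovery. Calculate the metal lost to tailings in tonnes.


Total metal in feed:
= 5507 * 2.21 / 100 = 121.7047 tonnes
Metal recovered:
= 121.7047 * 86.4 / 100 = 105.1528608 tonnes
Metal lost to tailings:
= 121.7047 - 105.1528608
= 16.5518 tonnes

16.5518 tonnes


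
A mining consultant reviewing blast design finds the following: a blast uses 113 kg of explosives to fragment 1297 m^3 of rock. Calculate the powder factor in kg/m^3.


0.0871 kg/m^3

Powder factor = explosive mass / rock volume
= 113 / 1297
= 0.0871 kg/m^3


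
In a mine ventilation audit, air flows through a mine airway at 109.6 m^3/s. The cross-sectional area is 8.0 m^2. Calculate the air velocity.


Velocity = flow rate / cross-sectional area
= 109.6 / 8.0
= 13.7 m/s

13.7 m/s


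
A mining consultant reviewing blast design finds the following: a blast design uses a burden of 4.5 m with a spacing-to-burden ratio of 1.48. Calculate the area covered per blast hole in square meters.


First, find the spacing:
Spacing = burden * ratio = 4.5 * 1.48
= 6.66 m
Then, calculate the area:
Area = burden * spacing = 4.5 * 6.66
= 29.97 m^2

29.97 m^2


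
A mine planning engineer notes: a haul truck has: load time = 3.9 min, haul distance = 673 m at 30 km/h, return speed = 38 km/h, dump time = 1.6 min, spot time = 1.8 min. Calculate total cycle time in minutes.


Convert haul speed to m/min: 30 * 1000/60 = 500 m/min
Haul time = 673 / 500 = 1.346 min
Convert return speed to m/min: 38 * 1000/60 = 633.3333333 m/min
Return time = 673 / 633.3333333 = 1.062631579 min
Total cycle time:
= 3.9 + 1.346 + 1.6 + 1.062631579 + 1.8
= 9.7086 min

9.7086 min


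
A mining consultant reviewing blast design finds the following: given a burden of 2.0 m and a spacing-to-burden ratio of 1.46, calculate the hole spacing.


2.92 m

Spacing = burden * ratio
= 2.0 * 1.46
= 2.92 m


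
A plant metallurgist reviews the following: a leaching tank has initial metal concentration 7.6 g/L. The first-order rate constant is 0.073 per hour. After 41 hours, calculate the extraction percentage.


Compute the exponent:
-k * t = -0.073 * 41 = -2.993
Remaining concentration:
C = 7.6 * exp(-2.993)
= 7.6 * 0.05013680048
= 0.3810396837 g/L
Extracted = 7.6 - 0.3810396837 = 7.218960316 g/L
Extraction % = 7.218960316 / 7.6 * 100
= 94.9863%

94.9863%


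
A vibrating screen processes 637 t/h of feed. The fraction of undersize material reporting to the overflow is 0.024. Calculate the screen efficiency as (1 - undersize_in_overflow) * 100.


Screen efficiency = (1 - fraction of undersize in overflow) * 100
= (1 - 0.024) * 100
= 0.976 * 100
= 97.6%

97.6%


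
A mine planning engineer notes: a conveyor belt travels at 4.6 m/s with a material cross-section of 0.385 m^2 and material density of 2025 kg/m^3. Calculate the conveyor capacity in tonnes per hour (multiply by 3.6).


Volumetric flow = speed * area
= 4.6 * 0.385 = 1.771 m^3/s
Mass flow = volumetric * density
= 1.771 * 2025 = 3586.275 kg/s
Convert to t/h: multiply by 3.6
Capacity = 3586.275 * 3.6
= 12910.59 t/h

12910.59 t/h


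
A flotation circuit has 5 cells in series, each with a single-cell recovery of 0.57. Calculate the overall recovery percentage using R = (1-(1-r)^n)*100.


Complement of single-cell recovery:
1 - r = 1 - 0.57 = 0.43
Raise to power n:
(1 - r)^5 = 0.43^5 = 0.0147008443
Overall recovery:
R = (1 - 0.0147008443) * 100
= 98.5299%

98.5299%


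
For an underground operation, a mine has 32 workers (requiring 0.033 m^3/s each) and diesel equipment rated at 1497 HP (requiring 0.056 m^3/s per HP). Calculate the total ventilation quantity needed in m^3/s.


Airflow for workers:
Q_people = 32 * 0.033 = 1.056 m^3/s
Airflow for diesel equipment:
Q_diesel = 1497 * 0.056 = 83.832 m^3/s
Total ventilation:
Q_total = 1.056 + 83.832
= 84.888 m^3/s

84.888 m^3/s


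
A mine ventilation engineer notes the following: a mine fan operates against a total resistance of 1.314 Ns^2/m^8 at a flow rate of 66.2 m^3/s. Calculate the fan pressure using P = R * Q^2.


5758.5262 Pa

Compute Q^2:
Q^2 = 66.2^2 = 4382.44
Compute pressure:
P = R * Q^2 = 1.314 * 4382.44
= 5758.5262 Pa


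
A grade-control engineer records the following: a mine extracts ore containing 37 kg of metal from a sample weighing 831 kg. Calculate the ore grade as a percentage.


Ore grade = (metal mass / ore mass) * 100
= (37 / 831) * 100
= 0.04452466907 * 100
= 4.4525%

4.4525%


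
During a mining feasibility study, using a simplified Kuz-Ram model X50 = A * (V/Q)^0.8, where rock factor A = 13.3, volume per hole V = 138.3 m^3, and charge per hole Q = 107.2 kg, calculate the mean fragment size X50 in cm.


16.3062 cm

Compute V/Q:
V/Q = 138.3 / 107.2 = 1.29011194
Raise to the power 0.8:
(V/Q)^0.8 = 1.29011194^0.8 = 1.226032311
Multiply by A:
X50 = 13.3 * 1.226032311
= 16.3062 cm


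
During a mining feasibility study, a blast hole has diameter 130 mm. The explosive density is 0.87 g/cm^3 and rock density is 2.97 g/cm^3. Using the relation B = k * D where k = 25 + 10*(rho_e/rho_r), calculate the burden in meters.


3.6308 m

First, compute k:
rho_e / rho_r = 0.87 / 2.97 = 0.2929292929
k = 25 + 10 * 0.2929292929 = 27.92929293
Then, compute burden:
B = k * D / 1000 = 27.92929293 * 130 / 1000
= 3630.808081 / 1000
= 3.6308 m


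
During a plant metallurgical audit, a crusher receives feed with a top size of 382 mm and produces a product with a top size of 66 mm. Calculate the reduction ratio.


Reduction ratio = feed size / product size
= 382 / 66
= 5.7879

5.7879


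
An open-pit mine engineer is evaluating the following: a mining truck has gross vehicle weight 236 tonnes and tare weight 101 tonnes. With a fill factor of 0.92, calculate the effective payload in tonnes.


124.2 tonnes

Maximum payload = gross - tare
= 236 - 101 = 135 tonnes
Effective payload = max payload * fill factor
= 135 * 0.92
= 124.2 tonnes


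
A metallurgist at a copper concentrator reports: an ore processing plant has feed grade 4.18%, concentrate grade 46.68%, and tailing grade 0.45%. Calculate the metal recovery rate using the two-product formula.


90.1031%

Using the two-product formula:
R = 100 * c * (f - t) / (f * (c - t))
Numerator = 100 * 46.68 * (4.18 - 0.45)
= 100 * 46.68 * 3.73
= 17411.64
Denominator = 4.18 * (46.68 - 0.45)
= 4.18 * 46.23
= 193.2414
R = 17411.64 / 193.2414
= 90.1031%


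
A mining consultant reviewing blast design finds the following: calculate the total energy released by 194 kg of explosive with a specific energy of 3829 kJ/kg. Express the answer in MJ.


742.826 MJ

Energy = mass * specific_energy / 1000
= 194 * 3829 / 1000
= 742826 / 1000
= 742.826 MJ


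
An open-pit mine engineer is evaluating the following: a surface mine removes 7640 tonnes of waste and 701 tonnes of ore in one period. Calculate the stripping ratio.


Stripping ratio = waste tonnage / ore tonnage
= 7640 / 701
= 10.8987

10.8987


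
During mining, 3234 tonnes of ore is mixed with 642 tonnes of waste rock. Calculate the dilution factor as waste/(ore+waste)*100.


16.5635%

Total material = ore + waste
= 3234 + 642 = 3876 tonnes
Dilution = waste / total * 100
= 642 / 3876 * 100
= 0.1656346749 * 100
= 16.5635%


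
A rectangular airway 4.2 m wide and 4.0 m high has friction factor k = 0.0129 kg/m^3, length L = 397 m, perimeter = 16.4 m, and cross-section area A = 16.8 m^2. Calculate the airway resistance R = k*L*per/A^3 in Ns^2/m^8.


Compute the numerator:
k * L * per = 0.0129 * 397 * 16.4
= 83.98932
Compute the denominator:
A^3 = 16.8^3 = 4741.632
Resistance:
R = 83.98932 / 4741.632
= 0.0177 Ns^2/m^8

0.0177 Ns^2/m^8


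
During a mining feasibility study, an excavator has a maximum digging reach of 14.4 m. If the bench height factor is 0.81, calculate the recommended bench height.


11.664 m

Bench height = reach * factor
= 14.4 * 0.81
= 11.664 m


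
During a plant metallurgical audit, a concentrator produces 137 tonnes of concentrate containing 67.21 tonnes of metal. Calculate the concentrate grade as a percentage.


49.0584%

Grade = (metal in concentrate / concentrate mass) * 100
= (67.21 / 137) * 100
= 0.4905839416 * 100
= 49.0584%


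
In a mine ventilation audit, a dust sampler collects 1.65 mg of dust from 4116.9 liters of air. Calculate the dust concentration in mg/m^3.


0.4008 mg/m^3

Convert liters to m^3: 1 m^3 = 1000 L
Concentration = mass / volume * 1000
= 1.65 / 4116.9 * 1000
= 0.0004007869999 * 1000
= 0.4008 mg/m^3


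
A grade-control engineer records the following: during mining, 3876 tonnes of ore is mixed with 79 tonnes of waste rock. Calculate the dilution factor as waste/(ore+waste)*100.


1.9975%

Total material = ore + waste
= 3876 + 79 = 3955 tonnes
Dilution = waste / total * 100
= 79 / 3955 * 100
= 0.01997471555 * 100
= 1.9975%


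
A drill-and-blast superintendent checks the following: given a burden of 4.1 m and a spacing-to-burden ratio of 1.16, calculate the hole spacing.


Spacing = burden * ratio
= 4.1 * 1.16
= 4.756 m

4.756 m


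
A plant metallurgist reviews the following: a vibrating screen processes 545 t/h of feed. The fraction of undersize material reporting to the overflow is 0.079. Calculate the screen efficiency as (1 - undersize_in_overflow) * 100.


Screen efficiency = (1 - fraction of undersize in overflow) * 100
= (1 - 0.079) * 100
= 0.921 * 100
= 92.1%

92.1%


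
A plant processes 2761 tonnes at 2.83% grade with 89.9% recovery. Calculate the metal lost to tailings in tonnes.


7.8918 tonnes

Total metal in feed:
= 2761 * 2.83 / 100 = 78.1363 tonnes
Metal recovered:
= 78.1363 * 89.9 / 100 = 70.2445337 tonnes
Metal lost to tailings:
= 78.1363 - 70.2445337
= 7.8918 tonnes


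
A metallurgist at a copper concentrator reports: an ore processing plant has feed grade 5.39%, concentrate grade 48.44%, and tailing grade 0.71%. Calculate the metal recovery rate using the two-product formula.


Using the two-product formula:
R = 100 * c * (f - t) / (f * (c - t))
Numerator = 100 * 48.44 * (5.39 - 0.71)
= 100 * 48.44 * 4.68
= 22669.92
Denominator = 5.39 * (48.44 - 0.71)
= 5.39 * 47.73
= 257.2647
R = 22669.92 / 257.2647
= 88.119%

88.119%


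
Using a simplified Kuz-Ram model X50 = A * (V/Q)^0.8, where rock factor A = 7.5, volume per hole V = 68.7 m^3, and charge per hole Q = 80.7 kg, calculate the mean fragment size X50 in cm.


Compute V/Q:
V/Q = 68.7 / 80.7 = 0.8513011152
Raise to the power 0.8:
(V/Q)^0.8 = 0.8513011152^0.8 = 0.87915725
Multiply by A:
X50 = 7.5 * 0.87915725
= 6.5937 cm

6.5937 cm


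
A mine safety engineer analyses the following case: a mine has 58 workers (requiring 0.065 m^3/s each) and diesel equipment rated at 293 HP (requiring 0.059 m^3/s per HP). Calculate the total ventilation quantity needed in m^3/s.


Airflow for workers:
Q_people = 58 * 0.065 = 3.77 m^3/s
Airflow for diesel equipment:
Q_diesel = 293 * 0.059 = 17.287 m^3/s
Total ventilation:
Q_total = 3.77 + 17.287
= 21.057 m^3/s

21.057 m^3/s


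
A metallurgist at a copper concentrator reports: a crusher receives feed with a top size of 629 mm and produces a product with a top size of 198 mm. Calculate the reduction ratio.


3.1768

Reduction ratio = feed size / product size
= 629 / 198
= 3.1768


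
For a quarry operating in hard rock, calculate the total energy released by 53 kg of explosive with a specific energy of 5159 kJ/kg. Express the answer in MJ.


273.427 MJ

Energy = mass * specific_energy / 1000
= 53 * 5159 / 1000
= 273427 / 1000
= 273.427 MJ


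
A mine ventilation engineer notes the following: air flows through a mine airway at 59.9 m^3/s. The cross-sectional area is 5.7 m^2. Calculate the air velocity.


10.5088 m/s

Velocity = flow rate / cross-sectional area
= 59.9 / 5.7
= 10.5088 m/s


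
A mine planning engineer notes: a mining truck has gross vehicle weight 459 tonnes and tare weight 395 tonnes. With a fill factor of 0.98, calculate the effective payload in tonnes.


62.72 tonnes

Maximum payload = gross - tare
= 459 - 395 = 64 tonnes
Effective payload = max payload * fill factor
= 64 * 0.98
= 62.72 tonnes


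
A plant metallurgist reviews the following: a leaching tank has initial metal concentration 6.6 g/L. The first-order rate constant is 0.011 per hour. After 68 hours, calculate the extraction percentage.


52.6688%

Compute the exponent:
-k * t = -0.011 * 68 = -0.748
Remaining concentration:
C = 6.6 * exp(-0.748)
= 6.6 * 0.4733122312
= 3.123860726 g/L
Extracted = 6.6 - 3.123860726 = 3.476139274 g/L
Extraction % = 3.476139274 / 6.6 * 100
= 52.6688%


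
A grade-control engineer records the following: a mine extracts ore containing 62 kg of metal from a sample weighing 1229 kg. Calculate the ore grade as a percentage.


Ore grade = (metal mass / ore mass) * 100
= (62 / 1229) * 100
= 0.05044751831 * 100
= 5.0448%

5.0448%


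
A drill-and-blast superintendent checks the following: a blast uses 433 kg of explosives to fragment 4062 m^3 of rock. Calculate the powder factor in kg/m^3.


Powder factor = explosive mass / rock volume
= 433 / 4062
= 0.1066 kg/m^3

0.1066 kg/m^3


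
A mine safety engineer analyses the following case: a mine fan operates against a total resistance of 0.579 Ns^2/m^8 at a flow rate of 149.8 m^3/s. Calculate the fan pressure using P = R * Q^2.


Compute Q^2:
Q^2 = 149.8^2 = 22440.04
Compute pressure:
P = R * Q^2 = 0.579 * 22440.04
= 12992.7832 Pa

12992.7832 Pa


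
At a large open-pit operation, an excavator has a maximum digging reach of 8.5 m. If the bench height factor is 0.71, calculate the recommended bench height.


Bench height = reach * factor
= 8.5 * 0.71
= 6.035 m

6.035 m


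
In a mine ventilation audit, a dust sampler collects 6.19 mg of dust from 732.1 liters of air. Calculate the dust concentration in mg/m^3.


8.4551 mg/m^3

Convert liters to m^3: 1 m^3 = 1000 L
Concentration = mass / volume * 1000
= 6.19 / 732.1 * 1000
= 0.008455129081 * 1000
= 8.4551 mg/m^3


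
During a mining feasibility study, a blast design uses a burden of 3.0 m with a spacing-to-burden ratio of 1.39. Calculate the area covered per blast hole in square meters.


First, find the spacing:
Spacing = burden * ratio = 3.0 * 1.39
= 4.17 m
Then, calculate the area:
Area = burden * spacing = 3.0 * 4.17
= 12.51 m^2

12.51 m^2


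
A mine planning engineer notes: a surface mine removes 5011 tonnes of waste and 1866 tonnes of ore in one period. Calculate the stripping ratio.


Stripping ratio = waste tonnage / ore tonnage
= 5011 / 1866
= 2.6854

2.6854


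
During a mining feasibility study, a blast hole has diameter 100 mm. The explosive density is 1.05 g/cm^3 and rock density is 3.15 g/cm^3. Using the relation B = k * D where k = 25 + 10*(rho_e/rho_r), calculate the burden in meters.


First, compute k:
rho_e / rho_r = 1.05 / 3.15 = 0.3333333333
k = 25 + 10 * 0.3333333333 = 28.33333333
Then, compute burden:
B = k * D / 1000 = 28.33333333 * 100 / 1000
= 2833.333333 / 1000
= 2.8333 m

2.8333 m


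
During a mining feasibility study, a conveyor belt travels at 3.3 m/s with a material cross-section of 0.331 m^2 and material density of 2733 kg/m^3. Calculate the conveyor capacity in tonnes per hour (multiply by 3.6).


10746.9212 t/h

Volumetric flow = speed * area
= 3.3 * 0.331 = 1.0923 m^3/s
Mass flow = volumetric * density
= 1.0923 * 2733 = 2985.2559 kg/s
Convert to t/h: multiply by 3.6
Capacity = 2985.2559 * 3.6
= 10746.9212 t/h


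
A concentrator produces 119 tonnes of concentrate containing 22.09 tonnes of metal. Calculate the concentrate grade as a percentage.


Grade = (metal in concentrate / concentrate mass) * 100
= (22.09 / 119) * 100
= 0.1856302521 * 100
= 18.563%

18.563%


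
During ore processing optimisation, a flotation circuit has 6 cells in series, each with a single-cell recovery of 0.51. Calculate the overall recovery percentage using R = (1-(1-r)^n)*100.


Complement of single-cell recovery:
1 - r = 1 - 0.51 = 0.49
Raise to power n:
(1 - r)^6 = 0.49^6 = 0.0138412872
Overall recovery:
R = (1 - 0.0138412872) * 100
= 98.6159%

98.6159%


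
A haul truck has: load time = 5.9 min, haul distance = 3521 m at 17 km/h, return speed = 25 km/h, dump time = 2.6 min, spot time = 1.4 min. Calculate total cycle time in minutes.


Convert haul speed to m/min: 17 * 1000/60 = 283.3333333 m/min
Haul time = 3521 / 283.3333333 = 12.42705882 min
Convert return speed to m/min: 25 * 1000/60 = 416.6666667 m/min
Return time = 3521 / 416.6666667 = 8.4504 min
Total cycle time:
= 5.9 + 12.42705882 + 2.6 + 8.4504 + 1.4
= 30.7775 min

30.7775 min


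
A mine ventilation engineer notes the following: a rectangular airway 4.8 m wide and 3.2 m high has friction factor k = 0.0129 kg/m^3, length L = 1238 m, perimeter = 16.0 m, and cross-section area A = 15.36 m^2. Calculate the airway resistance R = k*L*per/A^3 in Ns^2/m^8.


Compute the numerator:
k * L * per = 0.0129 * 1238 * 16.0
= 255.5232
Compute the denominator:
A^3 = 15.36^3 = 3623.878656
Resistance:
R = 255.5232 / 3623.878656
= 0.0705 Ns^2/m^8

0.0705 Ns^2/m^8


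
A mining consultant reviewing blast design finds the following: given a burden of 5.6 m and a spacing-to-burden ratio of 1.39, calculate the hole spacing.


Spacing = burden * ratio
= 5.6 * 1.39
= 7.784 m

7.784 m


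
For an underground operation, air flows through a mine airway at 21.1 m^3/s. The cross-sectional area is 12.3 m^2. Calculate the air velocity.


Velocity = flow rate / cross-sectional area
= 21.1 / 12.3
= 1.7154 m/s

1.7154 m/s


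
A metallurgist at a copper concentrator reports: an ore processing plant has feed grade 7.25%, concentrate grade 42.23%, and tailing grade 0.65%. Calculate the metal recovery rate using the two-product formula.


Using the two-product formula:
R = 100 * c * (f - t) / (f * (c - t))
Numerator = 100 * 42.23 * (7.25 - 0.65)
= 100 * 42.23 * 6.6
= 27871.8
Denominator = 7.25 * (42.23 - 0.65)
= 7.25 * 41.58
= 301.455
R = 27871.8 / 301.455
= 92.4576%

92.4576%


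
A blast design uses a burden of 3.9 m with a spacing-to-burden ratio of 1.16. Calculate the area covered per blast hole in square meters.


17.6436 m^2

First, find the spacing:
Spacing = burden * ratio = 3.9 * 1.16
= 4.524 m
Then, calculate the area:
Area = burden * spacing = 3.9 * 4.524
= 17.6436 m^2


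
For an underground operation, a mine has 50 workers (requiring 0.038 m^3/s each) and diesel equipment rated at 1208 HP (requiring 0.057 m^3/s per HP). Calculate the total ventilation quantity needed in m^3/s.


70.756 m^3/s

Airflow for workers:
Q_people = 50 * 0.038 = 1.9 m^3/s
Airflow for diesel equipment:
Q_diesel = 1208 * 0.057 = 68.856 m^3/s
Total ventilation:
Q_total = 1.9 + 68.856
= 70.756 m^3/s


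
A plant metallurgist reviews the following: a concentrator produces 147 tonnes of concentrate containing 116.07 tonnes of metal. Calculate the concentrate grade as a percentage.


Grade = (metal in concentrate / concentrate mass) * 100
= (116.07 / 147) * 100
= 0.7895918367 * 100
= 78.9592%

78.9592%


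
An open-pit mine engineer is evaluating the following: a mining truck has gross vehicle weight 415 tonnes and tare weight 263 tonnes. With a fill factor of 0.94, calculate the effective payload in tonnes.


142.88 tonnes

Maximum payload = gross - tare
= 415 - 263 = 152 tonnes
Effective payload = max payload * fill factor
= 152 * 0.94
= 142.88 tonnes


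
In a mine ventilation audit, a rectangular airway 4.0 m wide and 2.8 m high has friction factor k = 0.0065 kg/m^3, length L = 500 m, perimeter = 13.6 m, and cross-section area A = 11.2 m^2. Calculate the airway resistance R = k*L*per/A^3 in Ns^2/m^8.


Compute the numerator:
k * L * per = 0.0065 * 500 * 13.6
= 44.2
Compute the denominator:
A^3 = 11.2^3 = 1404.928
Resistance:
R = 44.2 / 1404.928
= 0.0315 Ns^2/m^8

0.0315 Ns^2/m^8


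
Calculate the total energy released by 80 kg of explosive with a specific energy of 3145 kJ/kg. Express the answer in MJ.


Energy = mass * specific_energy / 1000
= 80 * 3145 / 1000
= 251600 / 1000
= 251.6 MJ

251.6 MJ


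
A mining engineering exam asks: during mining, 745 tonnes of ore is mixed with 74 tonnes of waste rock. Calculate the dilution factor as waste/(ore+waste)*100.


Total material = ore + waste
= 745 + 74 = 819 tonnes
Dilution = waste / total * 100
= 74 / 819 * 100
= 0.09035409035 * 100
= 9.0354%

9.0354%


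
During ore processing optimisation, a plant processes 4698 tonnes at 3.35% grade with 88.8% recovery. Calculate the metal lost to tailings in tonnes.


17.6269 tonnes

Total metal in feed:
= 4698 * 3.35 / 100 = 157.383 tonnes
Metal recovered:
= 157.383 * 88.8 / 100 = 139.756104 tonnes
Metal lost to tailings:
= 157.383 - 139.756104
= 17.6269 tonnes


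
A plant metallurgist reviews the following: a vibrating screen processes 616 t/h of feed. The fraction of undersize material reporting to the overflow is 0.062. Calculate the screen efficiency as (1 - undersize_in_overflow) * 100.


Screen efficiency = (1 - fraction of undersize in overflow) * 100
= (1 - 0.062) * 100
= 0.938 * 100
= 93.8%

93.8%


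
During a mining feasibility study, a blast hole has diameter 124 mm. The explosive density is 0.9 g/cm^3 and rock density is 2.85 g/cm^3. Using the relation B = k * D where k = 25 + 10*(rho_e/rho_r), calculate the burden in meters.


First, compute k:
rho_e / rho_r = 0.9 / 2.85 = 0.3157894737
k = 25 + 10 * 0.3157894737 = 28.15789474
Then, compute burden:
B = k * D / 1000 = 28.15789474 * 124 / 1000
= 3491.578947 / 1000
= 3.4916 m

3.4916 m


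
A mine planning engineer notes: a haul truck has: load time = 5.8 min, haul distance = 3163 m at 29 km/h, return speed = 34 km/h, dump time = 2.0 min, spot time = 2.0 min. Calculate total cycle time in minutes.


21.9259 min

Convert haul speed to m/min: 29 * 1000/60 = 483.3333333 m/min
Haul time = 3163 / 483.3333333 = 6.544137931 min
Convert return speed to m/min: 34 * 1000/60 = 566.6666667 m/min
Return time = 3163 / 566.6666667 = 5.581764706 min
Total cycle time:
= 5.8 + 6.544137931 + 2.0 + 5.581764706 + 2.0
= 21.9259 min


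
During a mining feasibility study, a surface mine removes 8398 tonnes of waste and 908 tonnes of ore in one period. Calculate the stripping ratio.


9.2489

Stripping ratio = waste tonnage / ore tonnage
= 8398 / 908
= 9.2489


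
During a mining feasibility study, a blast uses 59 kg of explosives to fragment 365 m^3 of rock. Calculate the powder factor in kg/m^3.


0.1616 kg/m^3

Powder factor = explosive mass / rock volume
= 59 / 365
= 0.1616 kg/m^3


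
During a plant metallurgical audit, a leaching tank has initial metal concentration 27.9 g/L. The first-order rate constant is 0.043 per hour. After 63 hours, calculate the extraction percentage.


93.3397%

Compute the exponent:
-k * t = -0.043 * 63 = -2.709
Remaining concentration:
C = 27.9 * exp(-2.709)
= 27.9 * 0.0666033768
= 1.858234213 g/L
Extracted = 27.9 - 1.858234213 = 26.04176579 g/L
Extraction % = 26.04176579 / 27.9 * 100
= 93.3397%


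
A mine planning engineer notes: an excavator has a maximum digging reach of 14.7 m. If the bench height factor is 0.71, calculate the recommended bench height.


10.437 m

Bench height = reach * factor
= 14.7 * 0.71
= 10.437 m


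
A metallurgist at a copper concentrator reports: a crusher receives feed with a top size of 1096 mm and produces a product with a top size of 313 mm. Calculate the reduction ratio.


Reduction ratio = feed size / product size
= 1096 / 313
= 3.5016

3.5016


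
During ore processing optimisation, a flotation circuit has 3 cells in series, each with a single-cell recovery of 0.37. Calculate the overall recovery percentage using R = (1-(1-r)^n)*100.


74.9953%

Complement of single-cell recovery:
1 - r = 1 - 0.37 = 0.63
Raise to power n:
(1 - r)^3 = 0.63^3 = 0.250047
Overall recovery:
R = (1 - 0.250047) * 100
= 74.9953%


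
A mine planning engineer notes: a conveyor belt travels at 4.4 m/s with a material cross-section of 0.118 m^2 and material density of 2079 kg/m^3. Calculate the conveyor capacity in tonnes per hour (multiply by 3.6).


3885.9005 t/h

Volumetric flow = speed * area
= 4.4 * 0.118 = 0.5192 m^3/s
Mass flow = volumetric * density
= 0.5192 * 2079 = 1079.4168 kg/s
Convert to t/h: multiply by 3.6
Capacity = 1079.4168 * 3.6
= 3885.9005 t/h


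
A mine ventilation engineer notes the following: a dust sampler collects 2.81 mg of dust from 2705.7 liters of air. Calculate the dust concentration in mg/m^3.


Convert liters to m^3: 1 m^3 = 1000 L
Concentration = mass / volume * 1000
= 2.81 / 2705.7 * 1000
= 0.00103854825 * 1000
= 1.0385 mg/m^3

1.0385 mg/m^3


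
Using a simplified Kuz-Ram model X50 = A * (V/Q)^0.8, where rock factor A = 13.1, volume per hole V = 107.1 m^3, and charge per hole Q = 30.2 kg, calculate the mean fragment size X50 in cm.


Compute V/Q:
V/Q = 107.1 / 30.2 = 3.546357616
Raise to the power 0.8:
(V/Q)^0.8 = 3.546357616^0.8 = 2.753125585
Multiply by A:
X50 = 13.1 * 2.753125585
= 36.0659 cm

36.0659 cm


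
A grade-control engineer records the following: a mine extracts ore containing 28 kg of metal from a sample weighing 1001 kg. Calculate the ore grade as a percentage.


Ore grade = (metal mass / ore mass) * 100
= (28 / 1001) * 100
= 0.02797202797 * 100
= 2.7972%

2.7972%


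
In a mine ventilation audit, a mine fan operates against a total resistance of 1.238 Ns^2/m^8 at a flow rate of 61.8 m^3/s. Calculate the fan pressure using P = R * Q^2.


Compute Q^2:
Q^2 = 61.8^2 = 3819.24
Compute pressure:
P = R * Q^2 = 1.238 * 3819.24
= 4728.2191 Pa

4728.2191 Pa


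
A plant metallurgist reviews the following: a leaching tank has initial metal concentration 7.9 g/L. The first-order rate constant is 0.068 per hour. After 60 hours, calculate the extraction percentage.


Compute the exponent:
-k * t = -0.068 * 60 = -4.08
Remaining concentration:
C = 7.9 * exp(-4.08)
= 7.9 * 0.01690746565
= 0.1335689787 g/L
Extracted = 7.9 - 0.1335689787 = 7.766431021 g/L
Extraction % = 7.766431021 / 7.9 * 100
= 98.3093%

98.3093%


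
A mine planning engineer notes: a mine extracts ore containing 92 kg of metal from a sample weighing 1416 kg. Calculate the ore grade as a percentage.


6.4972%

Ore grade = (metal mass / ore mass) * 100
= (92 / 1416) * 100
= 0.06497175141 * 100
= 6.4972%


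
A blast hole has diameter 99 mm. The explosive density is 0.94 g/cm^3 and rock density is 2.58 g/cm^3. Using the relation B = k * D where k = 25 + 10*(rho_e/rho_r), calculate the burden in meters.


2.8357 m

First, compute k:
rho_e / rho_r = 0.94 / 2.58 = 0.3643410853
k = 25 + 10 * 0.3643410853 = 28.64341085
Then, compute burden:
B = k * D / 1000 = 28.64341085 * 99 / 1000
= 2835.697674 / 1000
= 2.8357 m


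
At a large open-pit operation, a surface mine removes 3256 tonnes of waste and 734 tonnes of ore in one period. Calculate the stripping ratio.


4.436

Stripping ratio = waste tonnage / ore tonnage
= 3256 / 734
= 4.436


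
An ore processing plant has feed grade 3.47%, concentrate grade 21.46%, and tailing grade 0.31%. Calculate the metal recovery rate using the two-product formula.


Using the two-product formula:
R = 100 * c * (f - t) / (f * (c - t))
Numerator = 100 * 21.46 * (3.47 - 0.31)
= 100 * 21.46 * 3.16
= 6781.36
Denominator = 3.47 * (21.46 - 0.31)
= 3.47 * 21.15
= 73.3905
R = 6781.36 / 73.3905
= 92.4011%

92.4011%


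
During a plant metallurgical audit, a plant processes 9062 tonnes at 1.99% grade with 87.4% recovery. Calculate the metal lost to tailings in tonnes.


22.7221 tonnes

Total metal in feed:
= 9062 * 1.99 / 100 = 180.3338 tonnes
Metal recovered:
= 180.3338 * 87.4 / 100 = 157.6117412 tonnes
Metal lost to tailings:
= 180.3338 - 157.6117412
= 22.7221 tonnes


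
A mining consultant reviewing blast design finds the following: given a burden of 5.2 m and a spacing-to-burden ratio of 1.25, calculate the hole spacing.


6.5 m

Spacing = burden * ratio
= 5.2 * 1.25
= 6.5 m


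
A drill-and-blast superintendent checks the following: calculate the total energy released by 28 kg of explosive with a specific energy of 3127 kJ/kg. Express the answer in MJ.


Energy = mass * specific_energy / 1000
= 28 * 3127 / 1000
= 87556 / 1000
= 87.556 MJ

87.556 MJ


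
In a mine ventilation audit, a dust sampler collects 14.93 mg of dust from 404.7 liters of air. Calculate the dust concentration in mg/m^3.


Convert liters to m^3: 1 m^3 = 1000 L
Concentration = mass / volume * 1000
= 14.93 / 404.7 * 1000
= 0.03689152459 * 1000
= 36.8915 mg/m^3

36.8915 mg/m^3


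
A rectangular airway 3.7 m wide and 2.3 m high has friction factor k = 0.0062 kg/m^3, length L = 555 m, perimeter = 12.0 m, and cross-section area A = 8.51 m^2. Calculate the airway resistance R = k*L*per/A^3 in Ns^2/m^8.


Compute the numerator:
k * L * per = 0.0062 * 555 * 12.0
= 41.292
Compute the denominator:
A^3 = 8.51^3 = 616.295051
Resistance:
R = 41.292 / 616.295051
= 0.067 Ns^2/m^8

0.067 Ns^2/m^8
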